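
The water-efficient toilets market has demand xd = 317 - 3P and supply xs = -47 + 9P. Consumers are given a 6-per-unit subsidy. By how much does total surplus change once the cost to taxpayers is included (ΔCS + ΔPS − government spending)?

Pre-subsidy: 317 - 3P = -47 + 9P gives P* = 91/3, x* = 226.
With the rebate, buyers effectively pay Pb = Ps − 6, where Ps is the price sellers receive.
Demand in terms of Ps becomes xd = 317 − 3(Ps − 6) = 335 - 3Ps. Setting this equal to supply: 335 - 3Ps = -47 + 9Ps, so Ps = 191/6.
Buyers pay Pb = 191/6 − 6 = 155/6; x' = -47 + 9·(191/6) = 239.5.
ΔCS = ½(226 + 239.5)(91/3 − 155/6) = 1047.375; ΔPS = ½(226 + 239.5)(191/6 − 91/3) = 349.125.
Government spending = 6 × 239.5 = 1437.
Net change = 1047.375 + 349.125 − 1437 = -40.5. The loss equals the DWL triangle ½·6·13.5.

Net change in total surplus = -40.5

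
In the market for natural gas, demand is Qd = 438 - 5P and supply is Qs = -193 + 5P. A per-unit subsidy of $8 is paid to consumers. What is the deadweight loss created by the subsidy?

Pre-subsidy: 438 - 5P = -193 + 5P gives P* = 63.1, Q* = 122.5.
With the rebate, buyers effectively pay Pb = Ps − 8, where Ps is the price sellers receive.
Demand in terms of Ps becomes Qd = 438 − 5(Ps − 8) = 478 - 5Ps. Setting this equal to supply: 478 - 5Ps = -193 + 5Ps, so Ps = 67.1.
Buyers pay Pb = 67.1 − 8 = 59.1; Q' = -193 + 5·67.1 = 142.5.
The subsidy expands output by 142.5 − 122.5 = 20 past the efficient level; on those units the gap between marginal cost and willingness to pay runs from 0 up to 8.
DWL = ½ × 8 × 20 = 80.

Deadweight loss = $80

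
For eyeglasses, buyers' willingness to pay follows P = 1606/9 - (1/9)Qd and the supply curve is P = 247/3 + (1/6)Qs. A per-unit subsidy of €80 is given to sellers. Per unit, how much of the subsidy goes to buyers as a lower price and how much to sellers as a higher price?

Pre-subsidy: 1606/9 - (1/9)Q = 247/3 + (1/6)Q gives Q* = 346 and P* = 140.
With the subsidy, sellers receive Ps = Pb + 80 for each unit, where Pb is the price buyers pay.
On the curves, Pb = 1606/9 - (1/9)Q and Ps = 247/3 + (1/6)Q; the wedge Ps − Pb = 80 gives 247/3 + (1/6)Q − (1606/9 - (1/9)Q) = 80, so Q' = 634.
Then Pb = 1606/9 − (1/9)·634 = 108 and Ps = 247/3 + (1/6)·634 = 188.
Buyers' price falls by P* − Pb = 140 − 108 = 32; sellers' price rises by Ps − P* = 188 − 140 = 48.

Buyers gain €32 per unit; sellers gain €48 per unit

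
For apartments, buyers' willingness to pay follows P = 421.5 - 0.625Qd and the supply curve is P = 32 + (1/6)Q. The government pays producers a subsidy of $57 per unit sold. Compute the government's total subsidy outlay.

Pre-subsidy: 421.5 - 0.625Q = 32 + (1/6)Q gives Q* = 492 and P* = 114.
With the subsidy, sellers receive Ps = Pb + 57 for each unit, where Pb is the price buyers pay.
On the curves, Pb = 421.5 - 0.625Q and Ps = 32 + (1/6)Q; the wedge Ps − Pb = 57 gives 32 + (1/6)Q − (421.5 - 0.625Q) = 57, so Q' = 564.
Then Pb = 421.5 − 0.625·564 = 69 and Ps = 32 + (1/6)·564 = 126.
Government outlay = subsidy × quantity = 57 × 564 = 32148.

Government cost = $32148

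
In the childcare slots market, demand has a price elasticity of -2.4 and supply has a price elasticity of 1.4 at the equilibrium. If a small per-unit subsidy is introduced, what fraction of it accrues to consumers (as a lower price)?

Consumer share = 7/19

For a small subsidy around the equilibrium, the benefit split depends on the relative slopes, which at a point are proportional to the elasticities.
Buyer share = εs/(εs + |εd|) = 1.4/(1.4 + 2.4) = 7/19; seller share = |εd|/(εs + |εd|) = 12/19.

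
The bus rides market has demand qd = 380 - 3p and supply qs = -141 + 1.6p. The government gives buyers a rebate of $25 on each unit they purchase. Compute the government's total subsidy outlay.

Government cost = 38125/23

Pre-subsidy: 380 - 3p = -141 + 1.6p gives p* = 2605/23, q* = 925/23.
With the rebate, buyers effectively pay pb = ps − 25, where ps is the price sellers receive.
Demand in terms of ps becomes qd = 380 − 3(ps − 25) = 455 - 3ps. Setting this equal to supply: 455 - 3ps = -141 + 1.6ps, so ps = 2980/23.
Buyers pay pb = 2980/23 − 25 = 2405/23; q' = -141 + 1.6·(2980/23) = 1525/23.
Government outlay = subsidy × quantity = 25 × 1525/23 = 38125/23.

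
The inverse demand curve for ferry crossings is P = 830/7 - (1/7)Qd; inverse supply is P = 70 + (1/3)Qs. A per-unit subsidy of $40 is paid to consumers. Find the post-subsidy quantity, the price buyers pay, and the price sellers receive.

Pre-subsidy: 830/7 - (1/7)Q = 70 + (1/3)Q gives Q* = 102 and P* = 104.
With the rebate, buyers effectively pay Pb = Ps − 40, where Ps is the price sellers receive.
On the curves, Pb = 830/7 - (1/7)Q and Ps = 70 + (1/3)Q; the wedge Ps − Pb = 40 gives 70 + (1/3)Q − (830/7 - (1/7)Q) = 40, so Q' = 186.
Then Pb = 830/7 − (1/7)·186 = 92 and Ps = 70 + (1/3)·186 = 132.

Q' = 186; buyers pay $92; sellers receive $132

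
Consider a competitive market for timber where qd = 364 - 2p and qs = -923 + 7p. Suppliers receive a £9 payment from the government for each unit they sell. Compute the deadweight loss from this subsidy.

Deadweight loss = £63

Pre-subsidy: 364 - 2p = -923 + 7p gives p* = 143, q* = 78.
With the subsidy, sellers receive ps = pb + 9 for each unit, where pb is the price buyers pay.
Supply in terms of pb becomes qs = -923 + 7(pb + 9) = -860 + 7pb. Setting this equal to demand: 364 - 2pb = -860 + 7pb, so pb = 136.
Sellers receive ps = 136 + 9 = 145; q' = 364 − 2·136 = 92.
The subsidy expands output by 92 − 78 = 14 past the efficient level; on those units the gap between marginal cost and willingness to pay runs from 0 up to 9.
DWL = ½ × 9 × 14 = 63.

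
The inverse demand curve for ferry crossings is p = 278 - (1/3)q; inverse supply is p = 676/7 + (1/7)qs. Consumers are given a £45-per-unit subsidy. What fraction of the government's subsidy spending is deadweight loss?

DWL / government spending = 63/634

Pre-subsidy: 278 - (1/3)q = 676/7 + (1/7)q gives q* = 381 and p* = 151.
With the rebate, buyers effectively pay pb = ps − 45, where ps is the price sellers receive.
On the curves, pb = 278 - (1/3)q and ps = 676/7 + (1/7)q; the wedge ps − pb = 45 gives 676/7 + (1/7)q − (278 - (1/3)q) = 45, so q' = 475.5.
Then pb = 278 − (1/3)·475.5 = 119.5 and ps = 676/7 + (1/7)·475.5 = 164.5.
ΔCS = ½(381 + 475.5)(151 − 119.5) = 13489.875; ΔPS = ½(381 + 475.5)(164.5 − 151) = 5781.375.
Government spending = 45 × 475.5 = 21397.5.
DWL = ½ × 45 × (475.5 − 381) = 2126.25; fraction = 2126.25 / 21397.5 = 63/634.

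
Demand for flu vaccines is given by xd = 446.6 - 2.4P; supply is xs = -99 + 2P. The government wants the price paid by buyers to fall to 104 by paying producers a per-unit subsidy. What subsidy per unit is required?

At a buyer price of 104, quantity demanded is 446.6 − 2.4·104 = 197.
Sellers supply 197 only when they receive Ps with -99 + 2·Ps = 197, i.e. Ps = 148.
s = Ps − Pb = 148 − 104 = 44.

Required subsidy s = 44 per unit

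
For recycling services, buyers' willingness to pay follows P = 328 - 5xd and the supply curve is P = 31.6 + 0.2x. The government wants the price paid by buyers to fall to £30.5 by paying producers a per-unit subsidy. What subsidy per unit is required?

Required subsidy s = £13 per unit

At a buyer price of 30.5, quantity demanded is 65.6 − 0.2·30.5 = 59.5.
Sellers supply 59.5 only when they receive Ps = 31.6 + 0.2·59.5 = 43.5.
s = Ps − Pb = 43.5 − 30.5 = 13.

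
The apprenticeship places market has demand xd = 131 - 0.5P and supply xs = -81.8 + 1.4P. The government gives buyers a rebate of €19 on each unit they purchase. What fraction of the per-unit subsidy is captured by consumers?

Pre-subsidy: 131 - 0.5P = -81.8 + 1.4P gives P* = 112, x* = 75.
With the rebate, buyers effectively pay Pb = Ps − 19, where Ps is the price sellers receive.
Demand in terms of Ps becomes xd = 131 − 0.5(Ps − 19) = 140.5 - 0.5Ps. Setting this equal to supply: 140.5 - 0.5Ps = -81.8 + 1.4Ps, so Ps = 117.
Buyers pay Pb = 117 − 19 = 98; x' = -81.8 + 1.4·117 = 82.
Buyers' price falls by P* − Pb = 112 − 98 = 14; sellers' price rises by Ps − P* = 117 − 112 = 5.
So consumers capture 14/19 = 14/19 of each unit of subsidy.

Consumer share = 14/19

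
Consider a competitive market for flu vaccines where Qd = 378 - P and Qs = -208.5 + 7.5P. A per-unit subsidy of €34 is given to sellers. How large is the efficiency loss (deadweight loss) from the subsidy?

Pre-subsidy: 378 - P = -208.5 + 7.5P gives P* = 69, Q* = 309.
With the subsidy, sellers receive Ps = Pb + 34 for each unit, where Pb is the price buyers pay.
Supply in terms of Pb becomes Qs = -208.5 + 7.5(Pb + 34) = 46.5 + 7.5Pb. Setting this equal to demand: 378 - Pb = 46.5 + 7.5Pb, so Pb = 39.
Sellers receive Ps = 39 + 34 = 73; Q' = 378 − 1·39 = 339.
The subsidy expands output by 339 − 309 = 30 past the efficient level; on those units the gap between marginal cost and willingness to pay runs from 0 up to 34.
DWL = ½ × 34 × 30 = 510.

Deadweight loss = €510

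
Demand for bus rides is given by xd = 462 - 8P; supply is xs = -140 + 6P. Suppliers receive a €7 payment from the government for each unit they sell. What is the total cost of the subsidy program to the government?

Pre-subsidy: 462 - 8P = -140 + 6P gives P* = 43, x* = 118.
With the subsidy, sellers receive Ps = Pb + 7 for each unit, where Pb is the price buyers pay.
Supply in terms of Pb becomes xs = -140 + 6(Pb + 7) = -98 + 6Pb. Setting this equal to demand: 462 - 8Pb = -98 + 6Pb, so Pb = 40.
Sellers receive Ps = 40 + 7 = 47; x' = 462 − 8·40 = 142.
Government outlay = subsidy × quantity = 7 × 142 = 994.

Government cost = €994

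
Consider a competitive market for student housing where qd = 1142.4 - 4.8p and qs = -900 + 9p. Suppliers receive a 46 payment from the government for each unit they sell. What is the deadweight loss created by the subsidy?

Deadweight loss = 3312

Pre-subsidy: 1142.4 - 4.8p = -900 + 9p gives p* = 148, q* = 432.
With the subsidy, sellers receive ps = pb + 46 for each unit, where pb is the price buyers pay.
Supply in terms of pb becomes qs = -900 + 9(pb + 46) = -486 + 9pb. Setting this equal to demand: 1142.4 - 4.8pb = -486 + 9pb, so pb = 118.
Sellers receive ps = 118 + 46 = 164; q' = 1142.4 − 4.8·118 = 576.
The subsidy expands output by 576 − 432 = 144 past the efficient level; on those units the gap between marginal cost and willingness to pay runs from 0 up to 46.
DWL = ½ × 46 × 144 = 3312.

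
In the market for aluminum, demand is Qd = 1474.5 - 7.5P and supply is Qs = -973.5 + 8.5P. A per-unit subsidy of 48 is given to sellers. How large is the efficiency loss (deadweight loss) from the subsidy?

Pre-subsidy: 1474.5 - 7.5P = -973.5 + 8.5P gives P* = 153, Q* = 327.
With the subsidy, sellers receive Ps = Pb + 48 for each unit, where Pb is the price buyers pay.
Supply in terms of Pb becomes Qs = -973.5 + 8.5(Pb + 48) = -565.5 + 8.5Pb. Setting this equal to demand: 1474.5 - 7.5Pb = -565.5 + 8.5Pb, so Pb = 127.5.
Sellers receive Ps = 127.5 + 48 = 175.5; Q' = 1474.5 − 7.5·127.5 = 518.25.
The subsidy expands output by 518.25 − 327 = 191.25 past the efficient level; on those units the gap between marginal cost and willingness to pay runs from 0 up to 48.
DWL = ½ × 48 × 191.25 = 4590.

Deadweight loss = 4590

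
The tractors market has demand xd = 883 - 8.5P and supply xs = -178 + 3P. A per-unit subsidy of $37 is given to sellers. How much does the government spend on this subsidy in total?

Pre-subsidy: 883 - 8.5P = -178 + 3P gives P* = 2122/23, x* = 2272/23.
With the subsidy, sellers receive Ps = Pb + 37 for each unit, where Pb is the price buyers pay.
Supply in terms of Pb becomes xs = -178 + 3(Pb + 37) = -67 + 3Pb. Setting this equal to demand: 883 - 8.5Pb = -67 + 3Pb, so Pb = 1900/23.
Sellers receive Ps = 1900/23 + 37 = 2751/23; x' = 883 − 8.5·(1900/23) = 4159/23.
Government outlay = subsidy × quantity = 37 × 4159/23 = 153883/23.

Government cost = 153883/23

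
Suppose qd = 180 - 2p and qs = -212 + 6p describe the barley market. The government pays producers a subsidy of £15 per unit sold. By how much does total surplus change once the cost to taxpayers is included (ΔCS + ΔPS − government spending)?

Net change in total surplus = -£168.75

Pre-subsidy: 180 - 2p = -212 + 6p gives p* = 49, q* = 82.
With the subsidy, sellers receive ps = pb + 15 for each unit, where pb is the price buyers pay.
Supply in terms of pb becomes qs = -212 + 6(pb + 15) = -122 + 6pb. Setting this equal to demand: 180 - 2pb = -122 + 6pb, so pb = 37.75.
Sellers receive ps = 37.75 + 15 = 52.75; q' = 180 − 2·37.75 = 104.5.
ΔCS = ½(82 + 104.5)(49 − 37.75) = 1049.0625; ΔPS = ½(82 + 104.5)(52.75 − 49) = 349.6875.
Government spending = 15 × 104.5 = 1567.5.
Net change = 1049.0625 + 349.6875 − 1567.5 = -168.75. The loss equals the DWL triangle ½·15·22.5.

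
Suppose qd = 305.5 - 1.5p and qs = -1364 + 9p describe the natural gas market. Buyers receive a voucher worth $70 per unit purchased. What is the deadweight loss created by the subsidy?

Deadweight loss = $3150

Pre-subsidy: 305.5 - 1.5p = -1364 + 9p gives p* = 159, q* = 67.
With the rebate, buyers effectively pay pb = ps − 70, where ps is the price sellers receive.
Demand in terms of ps becomes qd = 305.5 − 1.5(ps − 70) = 410.5 - 1.5ps. Setting this equal to supply: 410.5 - 1.5ps = -1364 + 9ps, so ps = 169.
Buyers pay pb = 169 − 70 = 99; q' = -1364 + 9·169 = 157.
The subsidy expands output by 157 − 67 = 90 past the efficient level; on those units the gap between marginal cost and willingness to pay runs from 0 up to 70.
DWL = ½ × 70 × 90 = 3150.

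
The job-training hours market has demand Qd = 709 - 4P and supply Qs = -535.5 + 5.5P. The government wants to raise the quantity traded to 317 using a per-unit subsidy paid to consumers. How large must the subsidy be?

Required subsidy s = 57 per unit

At Q = 317, invert demand for the buyer price: Pb = (709 − 317)/4 = 98; invert supply for the seller price: Ps = (317 − (-535.5))/5.5 = 155.
The subsidy must fill the gap: s = Ps − Pb = 155 − 98 = 57.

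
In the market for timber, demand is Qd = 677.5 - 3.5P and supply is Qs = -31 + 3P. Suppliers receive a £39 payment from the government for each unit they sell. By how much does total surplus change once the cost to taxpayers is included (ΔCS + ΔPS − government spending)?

Net change in total surplus = -£1228.5

Pre-subsidy: 677.5 - 3.5P = -31 + 3P gives P* = 109, Q* = 296.
With the subsidy, sellers receive Ps = Pb + 39 for each unit, where Pb is the price buyers pay.
Supply in terms of Pb becomes Qs = -31 + 3(Pb + 39) = 86 + 3Pb. Setting this equal to demand: 677.5 - 3.5Pb = 86 + 3Pb, so Pb = 91.
Sellers receive Ps = 91 + 39 = 130; Q' = 677.5 − 3.5·91 = 359.
ΔCS = ½(296 + 359)(109 − 91) = 5895; ΔPS = ½(296 + 359)(130 − 109) = 6877.5.
Government spending = 39 × 359 = 14001.
Net change = 5895 + 6877.5 − 14001 = -1228.5. The loss equals the DWL triangle ½·39·63.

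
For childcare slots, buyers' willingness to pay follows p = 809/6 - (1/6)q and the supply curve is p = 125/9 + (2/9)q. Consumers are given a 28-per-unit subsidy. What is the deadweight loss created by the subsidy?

Deadweight loss = 1008

Pre-subsidy: 809/6 - (1/6)q = 125/9 + (2/9)q gives q* = 311 and p* = 83.
With the rebate, buyers effectively pay pb = ps − 28, where ps is the price sellers receive.
On the curves, pb = 809/6 - (1/6)q and ps = 125/9 + (2/9)q; the wedge ps − pb = 28 gives 125/9 + (2/9)q − (809/6 - (1/6)q) = 28, so q' = 383.
Then pb = 809/6 − (1/6)·383 = 71 and ps = 125/9 + (2/9)·383 = 99.
The subsidy expands output by 383 − 311 = 72 past the efficient level; on those units the gap between marginal cost and willingness to pay runs from 0 up to 28.
DWL = ½ × 28 × 72 = 1008.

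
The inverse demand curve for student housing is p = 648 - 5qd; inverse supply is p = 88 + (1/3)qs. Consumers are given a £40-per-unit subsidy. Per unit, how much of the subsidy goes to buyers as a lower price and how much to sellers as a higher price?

Buyers gain £37.5 per unit; sellers gain £2.5 per unit

Pre-subsidy: 648 - 5q = 88 + (1/3)q gives q* = 105 and p* = 123.
With the rebate, buyers effectively pay pb = ps − 40, where ps is the price sellers receive.
On the curves, pb = 648 - 5q and ps = 88 + (1/3)q; the wedge ps − pb = 40 gives 88 + (1/3)q − (648 - 5q) = 40, so q' = 112.5.
Then pb = 648 − 5·112.5 = 85.5 and ps = 88 + (1/3)·112.5 = 125.5.
Buyers' price falls by p* − pb = 123 − 85.5 = 37.5; sellers' price rises by ps − p* = 125.5 − 123 = 2.5.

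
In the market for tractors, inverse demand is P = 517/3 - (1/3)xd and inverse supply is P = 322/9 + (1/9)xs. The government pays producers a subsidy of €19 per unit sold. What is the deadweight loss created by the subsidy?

Deadweight loss = €406.125

Pre-subsidy: 517/3 - (1/3)x = 322/9 + (1/9)x gives x* = 307.25 and P* = 839/12.
With the subsidy, sellers receive Ps = Pb + 19 for each unit, where Pb is the price buyers pay.
On the curves, Pb = 517/3 - (1/3)x and Ps = 322/9 + (1/9)x; the wedge Ps − Pb = 19 gives 322/9 + (1/9)x − (517/3 - (1/3)x) = 19, so x' = 350.
Then Pb = 517/3 − (1/3)·350 = 167/3 and Ps = 322/9 + (1/9)·350 = 224/3.
The subsidy expands output by 350 − 307.25 = 42.75 past the efficient level; on those units the gap between marginal cost and willingness to pay runs from 0 up to 19.
DWL = ½ × 19 × 42.75 = 406.125.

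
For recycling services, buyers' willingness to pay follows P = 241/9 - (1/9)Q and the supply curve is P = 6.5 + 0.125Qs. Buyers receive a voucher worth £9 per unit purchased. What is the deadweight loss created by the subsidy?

Deadweight loss = 2916/17

Pre-subsidy: 241/9 - (1/9)Q = 6.5 + 0.125Q gives Q* = 1460/17 and P* = 293/17.
With the rebate, buyers effectively pay Pb = Ps − 9, where Ps is the price sellers receive.
On the curves, Pb = 241/9 - (1/9)Q and Ps = 6.5 + 0.125Q; the wedge Ps − Pb = 9 gives 6.5 + 0.125Q − (241/9 - (1/9)Q) = 9, so Q' = 124.
Then Pb = 241/9 − (1/9)·124 = 13 and Ps = 6.5 + 0.125·124 = 22.
The subsidy expands output by 124 − 1460/17 = 648/17 past the efficient level; on those units the gap between marginal cost and willingness to pay runs from 0 up to 9.
DWL = ½ × 9 × 648/17 = 2916/17.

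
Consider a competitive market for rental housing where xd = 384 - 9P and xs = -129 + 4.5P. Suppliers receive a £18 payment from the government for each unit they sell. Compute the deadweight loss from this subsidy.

Deadweight loss = £486

Pre-subsidy: 384 - 9P = -129 + 4.5P gives P* = 38, x* = 42.
With the subsidy, sellers receive Ps = Pb + 18 for each unit, where Pb is the price buyers pay.
Supply in terms of Pb becomes xs = -129 + 4.5(Pb + 18) = -48 + 4.5Pb. Setting this equal to demand: 384 - 9Pb = -48 + 4.5Pb, so Pb = 32.
Sellers receive Ps = 32 + 18 = 50; x' = 384 − 9·32 = 96.
The subsidy expands output by 96 − 42 = 54 past the efficient level; on those units the gap between marginal cost and willingness to pay runs from 0 up to 18.
DWL = ½ × 18 × 54 = 486.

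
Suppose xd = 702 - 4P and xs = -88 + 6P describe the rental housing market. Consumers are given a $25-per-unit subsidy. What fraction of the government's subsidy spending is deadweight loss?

Pre-subsidy: 702 - 4P = -88 + 6P gives P* = 79, x* = 386.
With the rebate, buyers effectively pay Pb = Ps − 25, where Ps is the price sellers receive.
Demand in terms of Ps becomes xd = 702 − 4(Ps − 25) = 802 - 4Ps. Setting this equal to supply: 802 - 4Ps = -88 + 6Ps, so Ps = 89.
Buyers pay Pb = 89 − 25 = 64; x' = -88 + 6·89 = 446.
ΔCS = ½(386 + 446)(79 − 64) = 6240; ΔPS = ½(386 + 446)(89 − 79) = 4160.
Government spending = 25 × 446 = 11150.
DWL = ½ × 25 × (446 − 386) = 750; fraction = 750 / 11150 = 15/223.

DWL / government spending = 15/223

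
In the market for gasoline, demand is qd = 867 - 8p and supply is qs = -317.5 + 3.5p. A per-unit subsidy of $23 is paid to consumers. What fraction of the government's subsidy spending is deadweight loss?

DWL / government spending = 28/99

Pre-subsidy: 867 - 8p = -317.5 + 3.5p gives p* = 103, q* = 43.
With the rebate, buyers effectively pay pb = ps − 23, where ps is the price sellers receive.
Demand in terms of ps becomes qd = 867 − 8(ps − 23) = 1051 - 8ps. Setting this equal to supply: 1051 - 8ps = -317.5 + 3.5ps, so ps = 119.
Buyers pay pb = 119 − 23 = 96; q' = -317.5 + 3.5·119 = 99.
ΔCS = ½(43 + 99)(103 − 96) = 497; ΔPS = ½(43 + 99)(119 − 103) = 1136.
Government spending = 23 × 99 = 2277.
DWL = ½ × 23 × (99 − 43) = 644; fraction = 644 / 2277 = 28/99.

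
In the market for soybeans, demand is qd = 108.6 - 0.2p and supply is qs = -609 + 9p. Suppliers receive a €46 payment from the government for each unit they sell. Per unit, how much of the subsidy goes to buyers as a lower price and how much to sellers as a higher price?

Buyers gain €45 per unit; sellers gain €1 per unit

Pre-subsidy: 108.6 - 0.2p = -609 + 9p gives p* = 78, q* = 93.
With the subsidy, sellers receive ps = pb + 46 for each unit, where pb is the price buyers pay.
Supply in terms of pb becomes qs = -609 + 9(pb + 46) = -195 + 9pb. Setting this equal to demand: 108.6 - 0.2pb = -195 + 9pb, so pb = 33.
Sellers receive ps = 33 + 46 = 79; q' = 108.6 − 0.2·33 = 102.
Buyers' price falls by p* − pb = 78 − 33 = 45; sellers' price rises by ps − p* = 79 − 78 = 1.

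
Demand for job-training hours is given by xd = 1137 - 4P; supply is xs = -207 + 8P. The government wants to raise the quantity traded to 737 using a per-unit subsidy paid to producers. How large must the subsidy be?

At x = 737, invert demand for the buyer price: Pb = (1137 − 737)/4 = 100; invert supply for the seller price: Ps = (737 − (-207))/8 = 118.
The subsidy must fill the gap: s = Ps − Pb = 118 − 100 = 18.

Required subsidy s = 18 per unit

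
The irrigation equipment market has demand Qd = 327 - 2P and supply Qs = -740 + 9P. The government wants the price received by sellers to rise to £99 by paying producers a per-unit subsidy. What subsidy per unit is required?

At a seller price of 99, quantity supplied is -740 + 9·99 = 151.
Buyers absorb 151 only when they pay Pb with 327 − 2·Pb = 151, i.e. Pb = 88.
s = Ps − Pb = 99 − 88 = 11.

Required subsidy s = £11 per unit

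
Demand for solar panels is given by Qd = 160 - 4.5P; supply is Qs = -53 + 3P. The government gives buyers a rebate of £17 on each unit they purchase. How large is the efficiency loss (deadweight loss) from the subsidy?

Deadweight loss = £260.1

Pre-subsidy: 160 - 4.5P = -53 + 3P gives P* = 28.4, Q* = 32.2.
With the rebate, buyers effectively pay Pb = Ps − 17, where Ps is the price sellers receive.
Demand in terms of Ps becomes Qd = 160 − 4.5(Ps − 17) = 236.5 - 4.5Ps. Setting this equal to supply: 236.5 - 4.5Ps = -53 + 3Ps, so Ps = 38.6.
Buyers pay Pb = 38.6 − 17 = 21.6; Q' = -53 + 3·38.6 = 62.8.
The subsidy expands output by 62.8 − 32.2 = 30.6 past the efficient level; on those units the gap between marginal cost and willingness to pay runs from 0 up to 17.
DWL = ½ × 17 × 30.6 = 260.1.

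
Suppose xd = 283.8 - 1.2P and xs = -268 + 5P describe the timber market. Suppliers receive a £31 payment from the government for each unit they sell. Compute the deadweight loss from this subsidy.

Pre-subsidy: 283.8 - 1.2P = -268 + 5P gives P* = 89, x* = 177.
With the subsidy, sellers receive Ps = Pb + 31 for each unit, where Pb is the price buyers pay.
Supply in terms of Pb becomes xs = -268 + 5(Pb + 31) = -113 + 5Pb. Setting this equal to demand: 283.8 - 1.2Pb = -113 + 5Pb, so Pb = 64.
Sellers receive Ps = 64 + 31 = 95; x' = 283.8 − 1.2·64 = 207.
The subsidy expands output by 207 − 177 = 30 past the efficient level; on those units the gap between marginal cost and willingness to pay runs from 0 up to 31.
DWL = ½ × 31 × 30 = 465.

Deadweight loss = £465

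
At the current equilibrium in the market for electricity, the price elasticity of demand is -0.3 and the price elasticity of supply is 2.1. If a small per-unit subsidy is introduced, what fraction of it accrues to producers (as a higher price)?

Producer share = 0.125

For a small subsidy around the equilibrium, the benefit split depends on the relative slopes, which at a point are proportional to the elasticities.
Buyer share = εs/(εs + |εd|) = 2.1/(2.1 + 0.3) = 0.875; seller share = |εd|/(εs + |εd|) = 0.125.
So producers capture 0.125 of the subsidy.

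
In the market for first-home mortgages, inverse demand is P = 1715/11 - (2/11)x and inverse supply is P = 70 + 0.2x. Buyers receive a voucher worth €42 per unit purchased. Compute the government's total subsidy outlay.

Pre-subsidy: 1715/11 - (2/11)x = 70 + 0.2x gives x* = 225 and P* = 115.
With the rebate, buyers effectively pay Pb = Ps − 42, where Ps is the price sellers receive.
On the curves, Pb = 1715/11 - (2/11)x and Ps = 70 + 0.2x; the wedge Ps − Pb = 42 gives 70 + 0.2x − (1715/11 - (2/11)x) = 42, so x' = 335.
Then Pb = 1715/11 − (2/11)·335 = 95 and Ps = 70 + 0.2·335 = 137.
Government outlay = subsidy × quantity = 42 × 335 = 14070.

Government cost = €14070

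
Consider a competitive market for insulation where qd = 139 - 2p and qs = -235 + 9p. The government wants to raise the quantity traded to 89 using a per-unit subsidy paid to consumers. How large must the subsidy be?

At q = 89, invert demand for the buyer price: pb = (139 − 89)/2 = 25; invert supply for the seller price: ps = (89 − (-235))/9 = 36.
The subsidy must fill the gap: s = ps − pb = 36 − 25 = 11.

Required subsidy s = 11 per unit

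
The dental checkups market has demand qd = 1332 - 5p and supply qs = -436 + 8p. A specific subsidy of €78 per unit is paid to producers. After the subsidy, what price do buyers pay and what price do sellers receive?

Pre-subsidy: 1332 - 5p = -436 + 8p gives p* = 136, q* = 652.
With the subsidy, sellers receive ps = pb + 78 for each unit, where pb is the price buyers pay.
Supply in terms of pb becomes qs = -436 + 8(pb + 78) = 188 + 8pb. Setting this equal to demand: 1332 - 5pb = 188 + 8pb, so pb = 88.
Sellers receive ps = 88 + 78 = 166; q' = 1332 − 5·88 = 892.

Buyers pay €88; sellers receive €166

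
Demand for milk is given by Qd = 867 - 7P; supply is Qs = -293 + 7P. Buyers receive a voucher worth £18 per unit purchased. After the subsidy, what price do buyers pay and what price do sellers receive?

Pre-subsidy: 867 - 7P = -293 + 7P gives P* = 580/7, Q* = 287.
With the rebate, buyers effectively pay Pb = Ps − 18, where Ps is the price sellers receive.
Demand in terms of Ps becomes Qd = 867 − 7(Ps − 18) = 993 - 7Ps. Setting this equal to supply: 993 - 7Ps = -293 + 7Ps, so Ps = 643/7.
Buyers pay Pb = 643/7 − 18 = 517/7; Q' = -293 + 7·(643/7) = 350.

Buyers pay 517/7; sellers receive 643/7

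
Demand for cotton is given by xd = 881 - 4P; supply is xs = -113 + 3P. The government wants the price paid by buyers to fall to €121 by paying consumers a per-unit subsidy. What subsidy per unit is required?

Required subsidy s = €49 per unit

At a buyer price of 121, quantity demanded is 881 − 4·121 = 397.
Sellers supply 397 only when they receive Ps with -113 + 3·Ps = 397, i.e. Ps = 170.
s = Ps − Pb = 170 − 121 = 49.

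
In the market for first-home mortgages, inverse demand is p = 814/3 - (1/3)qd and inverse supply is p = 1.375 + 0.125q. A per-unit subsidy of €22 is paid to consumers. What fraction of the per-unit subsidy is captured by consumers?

Pre-subsidy: 814/3 - (1/3)q = 1.375 + 0.125q gives q* = 589 and p* = 75.
With the rebate, buyers effectively pay pb = ps − 22, where ps is the price sellers receive.
On the curves, pb = 814/3 - (1/3)q and ps = 1.375 + 0.125q; the wedge ps − pb = 22 gives 1.375 + 0.125q − (814/3 - (1/3)q) = 22, so q' = 637.
Then pb = 814/3 − (1/3)·637 = 59 and ps = 1.375 + 0.125·637 = 81.
Buyers' price falls by p* − pb = 75 − 59 = 16; sellers' price rises by ps − p* = 81 − 75 = 6.
So consumers capture 16/22 = 8/11 of each unit of subsidy.

Consumer share = 8/11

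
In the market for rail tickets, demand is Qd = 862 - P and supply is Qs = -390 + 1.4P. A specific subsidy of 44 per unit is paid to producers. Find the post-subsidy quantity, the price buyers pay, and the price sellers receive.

Pre-subsidy: 862 - P = -390 + 1.4P gives P* = 1565/3, Q* = 1021/3.
With the subsidy, sellers receive Ps = Pb + 44 for each unit, where Pb is the price buyers pay.
Supply in terms of Pb becomes Qs = -390 + 1.4(Pb + 44) = -328.4 + 1.4Pb. Setting this equal to demand: 862 - Pb = -328.4 + 1.4Pb, so Pb = 496.
Sellers receive Ps = 496 + 44 = 540; Q' = 862 − 1·496 = 366.

Q' = 366; buyers pay 496; sellers receive 540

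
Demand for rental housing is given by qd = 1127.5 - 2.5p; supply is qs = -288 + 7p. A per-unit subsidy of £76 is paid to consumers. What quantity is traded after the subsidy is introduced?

Pre-subsidy: 1127.5 - 2.5p = -288 + 7p gives p* = 149, q* = 755.
With the rebate, buyers effectively pay pb = ps − 76, where ps is the price sellers receive.
Demand in terms of ps becomes qd = 1127.5 − 2.5(ps − 76) = 1317.5 - 2.5ps. Setting this equal to supply: 1317.5 - 2.5ps = -288 + 7ps, so ps = 169.
Buyers pay pb = 169 − 76 = 93; q' = -288 + 7·169 = 895.

q' = 895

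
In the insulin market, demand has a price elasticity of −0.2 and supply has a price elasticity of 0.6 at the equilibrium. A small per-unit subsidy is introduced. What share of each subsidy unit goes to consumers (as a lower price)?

For a small subsidy around the equilibrium, the benefit split depends on the relative slopes, which at a point are proportional to the elasticities.
Buyer share = εs/(εs + |εd|) = 0.6/(0.6 + 0.2) = 0.75; seller share = |εd|/(εs + |εd|) = 0.25.

Consumer share = 0.75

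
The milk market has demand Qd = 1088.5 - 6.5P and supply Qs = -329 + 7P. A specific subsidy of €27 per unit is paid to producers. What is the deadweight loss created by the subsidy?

Deadweight loss = €1228.5

Pre-subsidy: 1088.5 - 6.5P = -329 + 7P gives P* = 105, Q* = 406.
With the subsidy, sellers receive Ps = Pb + 27 for each unit, where Pb is the price buyers pay.
Supply in terms of Pb becomes Qs = -329 + 7(Pb + 27) = -140 + 7Pb. Setting this equal to demand: 1088.5 - 6.5Pb = -140 + 7Pb, so Pb = 91.
Sellers receive Ps = 91 + 27 = 118; Q' = 1088.5 − 6.5·91 = 497.
The subsidy expands output by 497 − 406 = 91 past the efficient level; on those units the gap between marginal cost and willingness to pay runs from 0 up to 27.
DWL = ½ × 27 × 91 = 1228.5.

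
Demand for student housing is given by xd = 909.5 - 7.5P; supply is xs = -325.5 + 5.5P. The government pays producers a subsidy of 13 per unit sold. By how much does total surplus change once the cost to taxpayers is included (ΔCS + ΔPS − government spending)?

Net change in total surplus = -268.125

Pre-subsidy: 909.5 - 7.5P = -325.5 + 5.5P gives P* = 95, x* = 197.
With the subsidy, sellers receive Ps = Pb + 13 for each unit, where Pb is the price buyers pay.
Supply in terms of Pb becomes xs = -325.5 + 5.5(Pb + 13) = -254 + 5.5Pb. Setting this equal to demand: 909.5 - 7.5Pb = -254 + 5.5Pb, so Pb = 89.5.
Sellers receive Ps = 89.5 + 13 = 102.5; x' = 909.5 − 7.5·89.5 = 238.25.
ΔCS = ½(197 + 238.25)(95 − 89.5) = 1196.9375; ΔPS = ½(197 + 238.25)(102.5 − 95) = 1632.1875.
Government spending = 13 × 238.25 = 3097.25.
Net change = 1196.9375 + 1632.1875 − 3097.25 = -268.125. The loss equals the DWL triangle ½·13·41.25.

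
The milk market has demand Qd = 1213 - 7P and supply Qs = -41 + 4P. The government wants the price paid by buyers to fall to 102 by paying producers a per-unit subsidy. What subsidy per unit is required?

Required subsidy s = 33 per unit

At a buyer price of 102, quantity demanded is 1213 − 7·102 = 499.
Sellers supply 499 only when they receive Ps with -41 + 4·Ps = 499, i.e. Ps = 135.
s = Ps − Pb = 135 − 102 = 33.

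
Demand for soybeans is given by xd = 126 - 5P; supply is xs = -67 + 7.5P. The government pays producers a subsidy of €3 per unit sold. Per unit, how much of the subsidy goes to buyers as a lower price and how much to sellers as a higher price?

Buyers gain €1.8 per unit; sellers gain €1.2 per unit

Pre-subsidy: 126 - 5P = -67 + 7.5P gives P* = 15.44, x* = 48.8.
With the subsidy, sellers receive Ps = Pb + 3 for each unit, where Pb is the price buyers pay.
Supply in terms of Pb becomes xs = -67 + 7.5(Pb + 3) = -44.5 + 7.5Pb. Setting this equal to demand: 126 - 5Pb = -44.5 + 7.5Pb, so Pb = 13.64.
Sellers receive Ps = 13.64 + 3 = 16.64; x' = 126 − 5·13.64 = 57.8.
Buyers' price falls by P* − Pb = 15.44 − 13.64 = 1.8; sellers' price rises by Ps − P* = 16.64 − 15.44 = 1.2.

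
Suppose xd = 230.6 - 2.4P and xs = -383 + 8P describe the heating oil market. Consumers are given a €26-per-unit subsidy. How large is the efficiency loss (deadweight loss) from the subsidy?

Deadweight loss = €624

Pre-subsidy: 230.6 - 2.4P = -383 + 8P gives P* = 59, x* = 89.
With the rebate, buyers effectively pay Pb = Ps − 26, where Ps is the price sellers receive.
Demand in terms of Ps becomes xd = 230.6 − 2.4(Ps − 26) = 293 - 2.4Ps. Setting this equal to supply: 293 - 2.4Ps = -383 + 8Ps, so Ps = 65.
Buyers pay Pb = 65 − 26 = 39; x' = -383 + 8·65 = 137.
The subsidy expands output by 137 − 89 = 48 past the efficient level; on those units the gap between marginal cost and willingness to pay runs from 0 up to 26.
DWL = ½ × 26 × 48 = 624.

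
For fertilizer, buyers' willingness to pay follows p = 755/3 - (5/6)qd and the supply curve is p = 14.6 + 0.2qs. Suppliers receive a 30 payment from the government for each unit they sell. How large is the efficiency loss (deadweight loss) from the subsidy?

Pre-subsidy: 755/3 - (5/6)q = 14.6 + 0.2q gives q* = 7112/31 and p* = 1875/31.
With the subsidy, sellers receive ps = pb + 30 for each unit, where pb is the price buyers pay.
On the curves, pb = 755/3 - (5/6)q and ps = 14.6 + 0.2q; the wedge ps − pb = 30 gives 14.6 + 0.2q − (755/3 - (5/6)q) = 30, so q' = 8012/31.
Then pb = 755/3 − (5/6)·(8012/31) = 1125/31 and ps = 14.6 + 0.2·(8012/31) = 2055/31.
The subsidy expands output by 8012/31 − 7112/31 = 900/31 past the efficient level; on those units the gap between marginal cost and willingness to pay runs from 0 up to 30.
DWL = ½ × 30 × 900/31 = 13500/31.

Deadweight loss = 13500/31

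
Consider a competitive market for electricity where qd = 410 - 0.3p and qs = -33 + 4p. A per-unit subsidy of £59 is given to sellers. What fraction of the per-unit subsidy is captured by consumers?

Pre-subsidy: 410 - 0.3p = -33 + 4p gives p* = 4430/43, q* = 16301/43.
With the subsidy, sellers receive ps = pb + 59 for each unit, where pb is the price buyers pay.
Supply in terms of pb becomes qs = -33 + 4(pb + 59) = 203 + 4pb. Setting this equal to demand: 410 - 0.3pb = 203 + 4pb, so pb = 2070/43.
Sellers receive ps = 2070/43 + 59 = 4607/43; q' = 410 − 0.3·(2070/43) = 17009/43.
Buyers' price falls by p* − pb = 4430/43 − 2070/43 = 2360/43; sellers' price rises by ps − p* = 4607/43 − 4430/43 = 177/43.
So consumers capture (2360/43)/59 = 40/43 of each unit of subsidy.

Consumer share = 40/43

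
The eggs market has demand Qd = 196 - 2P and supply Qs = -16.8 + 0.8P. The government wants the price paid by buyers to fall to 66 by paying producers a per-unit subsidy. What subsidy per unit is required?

Required subsidy s = 35 per unit

At a buyer price of 66, quantity demanded is 196 − 2·66 = 64.
Sellers supply 64 only when they receive Ps with -16.8 + 0.8·Ps = 64, i.e. Ps = 101.
s = Ps − Pb = 101 − 66 = 35.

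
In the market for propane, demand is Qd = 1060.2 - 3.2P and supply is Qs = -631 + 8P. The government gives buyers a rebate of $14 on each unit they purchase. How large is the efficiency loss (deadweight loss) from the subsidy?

Deadweight loss = $224

Pre-subsidy: 1060.2 - 3.2P = -631 + 8P gives P* = 151, Q* = 577.
With the rebate, buyers effectively pay Pb = Ps − 14, where Ps is the price sellers receive.
Demand in terms of Ps becomes Qd = 1060.2 − 3.2(Ps − 14) = 1105 - 3.2Ps. Setting this equal to supply: 1105 - 3.2Ps = -631 + 8Ps, so Ps = 155.
Buyers pay Pb = 155 − 14 = 141; Q' = -631 + 8·155 = 609.
The subsidy expands output by 609 − 577 = 32 past the efficient level; on those units the gap between marginal cost and willingness to pay runs from 0 up to 14.
DWL = ½ × 14 × 32 = 224.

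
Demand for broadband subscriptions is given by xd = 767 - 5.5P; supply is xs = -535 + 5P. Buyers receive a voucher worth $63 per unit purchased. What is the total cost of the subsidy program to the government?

Government cost = $15750

Pre-subsidy: 767 - 5.5P = -535 + 5P gives P* = 124, x* = 85.
With the rebate, buyers effectively pay Pb = Ps − 63, where Ps is the price sellers receive.
Demand in terms of Ps becomes xd = 767 − 5.5(Ps − 63) = 1113.5 - 5.5Ps. Setting this equal to supply: 1113.5 - 5.5Ps = -535 + 5Ps, so Ps = 157.
Buyers pay Pb = 157 − 63 = 94; x' = -535 + 5·157 = 250.
Government outlay = subsidy × quantity = 63 × 250 = 15750.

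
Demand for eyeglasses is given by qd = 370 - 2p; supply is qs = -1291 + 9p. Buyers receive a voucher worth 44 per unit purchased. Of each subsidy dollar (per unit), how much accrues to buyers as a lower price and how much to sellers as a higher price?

Pre-subsidy: 370 - 2p = -1291 + 9p gives p* = 151, q* = 68.
With the rebate, buyers effectively pay pb = ps − 44, where ps is the price sellers receive.
Demand in terms of ps becomes qd = 370 − 2(ps − 44) = 458 - 2ps. Setting this equal to supply: 458 - 2ps = -1291 + 9ps, so ps = 159.
Buyers pay pb = 159 − 44 = 115; q' = -1291 + 9·159 = 140.
Buyers' price falls by p* − pb = 151 − 115 = 36; sellers' price rises by ps − p* = 159 − 151 = 8.

Buyers gain 36 per unit; sellers gain 8 per unit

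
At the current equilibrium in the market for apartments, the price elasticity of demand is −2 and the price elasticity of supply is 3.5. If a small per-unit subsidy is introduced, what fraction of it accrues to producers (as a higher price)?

Producer share = 4/11

For a small subsidy around the equilibrium, the benefit split depends on the relative slopes, which at a point are proportional to the elasticities.
Buyer share = εs/(εs + |εd|) = 3.5/(3.5 + 2) = 7/11; seller share = |εd|/(εs + |εd|) = 4/11.
So producers capture 4/11 of the subsidy.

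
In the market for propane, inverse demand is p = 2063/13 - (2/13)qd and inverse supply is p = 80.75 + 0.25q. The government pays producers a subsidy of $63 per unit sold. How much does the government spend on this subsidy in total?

Pre-subsidy: 2063/13 - (2/13)q = 80.75 + 0.25q gives q* = 193 and p* = 129.
With the subsidy, sellers receive ps = pb + 63 for each unit, where pb is the price buyers pay.
On the curves, pb = 2063/13 - (2/13)q and ps = 80.75 + 0.25q; the wedge ps − pb = 63 gives 80.75 + 0.25q − (2063/13 - (2/13)q) = 63, so q' = 349.
Then pb = 2063/13 − (2/13)·349 = 105 and ps = 80.75 + 0.25·349 = 168.
Government outlay = subsidy × quantity = 63 × 349 = 21987.

Government cost = $21987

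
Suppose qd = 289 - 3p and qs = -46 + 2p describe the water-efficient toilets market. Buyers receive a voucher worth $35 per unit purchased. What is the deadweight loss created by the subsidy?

Pre-subsidy: 289 - 3p = -46 + 2p gives p* = 67, q* = 88.
With the rebate, buyers effectively pay pb = ps − 35, where ps is the price sellers receive.
Demand in terms of ps becomes qd = 289 − 3(ps − 35) = 394 - 3ps. Setting this equal to supply: 394 - 3ps = -46 + 2ps, so ps = 88.
Buyers pay pb = 88 − 35 = 53; q' = -46 + 2·88 = 130.
The subsidy expands output by 130 − 88 = 42 past the efficient level; on those units the gap between marginal cost and willingness to pay runs from 0 up to 35.
DWL = ½ × 35 × 42 = 735.

Deadweight loss = $735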